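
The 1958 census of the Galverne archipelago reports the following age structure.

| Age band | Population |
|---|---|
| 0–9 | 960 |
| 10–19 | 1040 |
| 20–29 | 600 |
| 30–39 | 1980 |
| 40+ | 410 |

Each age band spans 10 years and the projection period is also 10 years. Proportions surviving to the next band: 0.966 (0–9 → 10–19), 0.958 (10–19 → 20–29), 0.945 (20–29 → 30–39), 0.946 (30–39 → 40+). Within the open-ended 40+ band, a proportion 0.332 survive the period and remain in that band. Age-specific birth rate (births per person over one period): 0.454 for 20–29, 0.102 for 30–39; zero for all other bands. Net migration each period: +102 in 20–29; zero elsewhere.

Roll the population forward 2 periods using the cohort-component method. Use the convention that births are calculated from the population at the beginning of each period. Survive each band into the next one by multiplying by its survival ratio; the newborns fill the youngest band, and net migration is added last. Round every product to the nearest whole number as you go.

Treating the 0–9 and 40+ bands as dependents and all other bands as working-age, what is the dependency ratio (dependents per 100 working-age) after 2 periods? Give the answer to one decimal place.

70.8

After projecting period 1:
Births: 600 × 0.454 = 272  |  1980 × 0.102 = 202 → total 474
10–19: 960 × 0.966 = 927
20–29: 1040 × 0.958 = 996
30–39: 600 × 0.945 = 567
40+: 1980 × 0.946 + 410 × 0.332 = 1873 + 136 = 2009
Net migration: 20–29 + 102 → 1098
Giving 474 / 927 / 1098 / 567 / 2009.
After projecting period 2:
Births: 1098 × 0.454 = 498  |  567 × 0.102 = 58 → total 556
10–19: 474 × 0.966 = 458
20–29: 927 × 0.958 = 888
30–39: 1098 × 0.945 = 1038
40+: 567 × 0.946 + 2009 × 0.332 = 536 + 667 = 1203
Net migration: 20–29 + 102 → 990
Giving 556 / 458 / 990 / 1038 / 1203.
Dependents (band 0–9 + band 40+) = 556 + 1203 = 1759; working-age = 2486; ratio = 1759/2486 × 100 = 70.8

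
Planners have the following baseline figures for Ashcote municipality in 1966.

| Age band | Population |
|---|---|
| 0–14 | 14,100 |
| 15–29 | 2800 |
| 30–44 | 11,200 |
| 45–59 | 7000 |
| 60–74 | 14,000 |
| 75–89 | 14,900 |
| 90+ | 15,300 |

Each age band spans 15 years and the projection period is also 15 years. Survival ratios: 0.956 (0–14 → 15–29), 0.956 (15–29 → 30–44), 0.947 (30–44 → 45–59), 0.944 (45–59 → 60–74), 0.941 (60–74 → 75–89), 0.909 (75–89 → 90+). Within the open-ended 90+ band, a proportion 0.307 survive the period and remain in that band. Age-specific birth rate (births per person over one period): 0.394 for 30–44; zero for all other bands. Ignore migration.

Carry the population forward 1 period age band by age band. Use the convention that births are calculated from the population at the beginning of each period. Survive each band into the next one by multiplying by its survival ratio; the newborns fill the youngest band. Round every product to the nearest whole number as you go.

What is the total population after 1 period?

After projecting period 1:
Births: 11200 * 0.394 = 4413
15–29: 14100 * 0.956 = 13480
30–44: 2800 * 0.956 = 2677
45–59: 11200 * 0.947 = 10606
60–74: 7000 * 0.944 = 6608
75–89: 14000 * 0.941 = 13174
90+: 14900 * 0.909 + 15300 * 0.307 = 13544 + 4697 = 18241
→ [4413, 13480, 2677, 10606, 6608, 13174, 18241]
Total after period 1: 4413 + 13480 + 2677 + 10606 + 6608 + 13174 + 18241 = 69199

69199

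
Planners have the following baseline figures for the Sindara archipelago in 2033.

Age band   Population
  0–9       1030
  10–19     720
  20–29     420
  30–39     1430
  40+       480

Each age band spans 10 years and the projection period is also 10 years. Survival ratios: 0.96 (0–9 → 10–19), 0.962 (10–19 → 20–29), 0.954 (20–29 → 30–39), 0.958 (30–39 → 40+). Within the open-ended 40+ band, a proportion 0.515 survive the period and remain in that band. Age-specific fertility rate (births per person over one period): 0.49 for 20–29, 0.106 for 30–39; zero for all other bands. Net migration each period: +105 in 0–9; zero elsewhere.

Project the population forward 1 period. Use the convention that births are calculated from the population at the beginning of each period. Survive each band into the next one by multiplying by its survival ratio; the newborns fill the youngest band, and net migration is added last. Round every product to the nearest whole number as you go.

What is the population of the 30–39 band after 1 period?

Period 1.
Births: 420 × 0.49 = 206  |  1430 × 0.106 = 152 ⇒ total 358
10–19: 1030 × 0.96 = 989
20–29: 720 × 0.962 = 693
30–39: 420 × 0.954 = 401
40+: 1430 × 0.958 + 480 × 0.515 = 1370 + 247 = 1617
Net migration: 0–9 + 105 → 463
Population now: 0–9=463, 10–19=989, 20–29=693, 30–39=401, 40+=1617

401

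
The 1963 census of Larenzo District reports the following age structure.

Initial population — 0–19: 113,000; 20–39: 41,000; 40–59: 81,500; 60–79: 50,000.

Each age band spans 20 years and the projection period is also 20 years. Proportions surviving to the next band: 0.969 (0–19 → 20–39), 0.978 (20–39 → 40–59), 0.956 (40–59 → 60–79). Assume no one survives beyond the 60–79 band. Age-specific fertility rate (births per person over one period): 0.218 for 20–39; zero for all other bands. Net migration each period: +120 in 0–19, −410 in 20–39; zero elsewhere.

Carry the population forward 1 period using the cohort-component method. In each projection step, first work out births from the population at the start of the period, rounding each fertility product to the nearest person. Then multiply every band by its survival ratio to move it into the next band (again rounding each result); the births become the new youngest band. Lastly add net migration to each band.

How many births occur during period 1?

After projecting period 1:
Births: 41000 × 0.218 = 8938
20–39: 113000 × 0.969 = 109497
40–59: 41000 × 0.978 = 40098
60–79: 81500 × 0.956 = 77914
Net migration: 0–19 + 120 → 9058; 20–39 − 410 → 109087
End of period: [9058, 109087, 40098, 77914]

8938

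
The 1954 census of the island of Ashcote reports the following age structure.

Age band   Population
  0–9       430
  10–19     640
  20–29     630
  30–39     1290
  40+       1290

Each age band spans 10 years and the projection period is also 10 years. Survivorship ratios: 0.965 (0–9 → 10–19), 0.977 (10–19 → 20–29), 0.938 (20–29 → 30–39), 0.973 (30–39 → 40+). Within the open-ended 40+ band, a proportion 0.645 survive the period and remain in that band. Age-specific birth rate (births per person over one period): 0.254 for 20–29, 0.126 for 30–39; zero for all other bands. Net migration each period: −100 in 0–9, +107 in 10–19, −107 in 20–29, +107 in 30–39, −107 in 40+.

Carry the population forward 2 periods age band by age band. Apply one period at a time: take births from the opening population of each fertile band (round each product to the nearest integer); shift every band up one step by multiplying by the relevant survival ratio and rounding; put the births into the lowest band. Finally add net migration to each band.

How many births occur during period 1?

323

Let group 1 be 0–9 through group 5 = 40+.
Period 1.
Births: 630 × 0.254 = 160, 1290 × 0.126 = 163 → 323
Group 2: 430 × 0.965 = 415
Group 3: 640 × 0.977 = 625
Group 4: 630 × 0.938 = 591
Group 5: 1290 × 0.973 + 1290 × 0.645 = 1255 + 832 = 2087
Net migration: Group 1 − 100 → 223; Group 2 + 107 → 522; Group 3 − 107 → 518; Group 4 + 107 → 698; Group 5 − 107 → 1980
End of period: [223, 522, 518, 698, 1980]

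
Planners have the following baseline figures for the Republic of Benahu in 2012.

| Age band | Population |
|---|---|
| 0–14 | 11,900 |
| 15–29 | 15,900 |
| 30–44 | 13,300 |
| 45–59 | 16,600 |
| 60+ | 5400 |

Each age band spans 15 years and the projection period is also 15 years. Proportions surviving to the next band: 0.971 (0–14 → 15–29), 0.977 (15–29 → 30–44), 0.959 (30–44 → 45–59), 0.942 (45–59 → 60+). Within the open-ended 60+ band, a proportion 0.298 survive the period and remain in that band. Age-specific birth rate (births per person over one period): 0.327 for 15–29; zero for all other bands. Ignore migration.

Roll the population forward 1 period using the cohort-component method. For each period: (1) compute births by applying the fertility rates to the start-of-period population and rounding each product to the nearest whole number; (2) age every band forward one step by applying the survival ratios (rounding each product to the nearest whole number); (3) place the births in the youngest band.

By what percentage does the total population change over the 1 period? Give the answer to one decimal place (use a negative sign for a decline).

-1.3

Let group 1 be 0–14 through group 5 = 60+.
After projecting period 1:
Births: 15900 × 0.327 = 5199
Group 2: 11900 × 0.971 = 11555
Group 3: 15900 × 0.977 = 15534
Group 4: 13300 × 0.959 = 12755
Group 5: 16600 × 0.942 + 5400 × 0.298 = 15637 + 1609 = 17246
Population now: 0–14=5199, 15–29=11555, 30–44=15534, 45–59=12755, 60+=17246
Total: 63100 → 62289; change = -811; percentage change = -1.3%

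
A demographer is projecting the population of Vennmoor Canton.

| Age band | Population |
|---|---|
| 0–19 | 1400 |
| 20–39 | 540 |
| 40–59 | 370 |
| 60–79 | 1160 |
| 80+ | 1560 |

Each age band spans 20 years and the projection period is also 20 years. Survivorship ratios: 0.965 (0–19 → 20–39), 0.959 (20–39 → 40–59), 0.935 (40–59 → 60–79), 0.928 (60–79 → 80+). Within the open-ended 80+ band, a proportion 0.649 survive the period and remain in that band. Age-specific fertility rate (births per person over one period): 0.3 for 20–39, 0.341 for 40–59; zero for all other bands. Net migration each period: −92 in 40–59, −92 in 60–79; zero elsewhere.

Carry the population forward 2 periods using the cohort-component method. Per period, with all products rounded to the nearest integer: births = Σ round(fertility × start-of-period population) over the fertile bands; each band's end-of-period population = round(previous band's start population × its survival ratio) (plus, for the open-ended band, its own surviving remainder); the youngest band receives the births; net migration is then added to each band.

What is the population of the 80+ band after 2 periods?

1591

[period 1]
Births: 540 × 0.3 = 162  |  370 × 0.341 = 126 — total 288
20–39: 1400 × 0.965 = 1351
40–59: 540 × 0.959 = 518
60–79: 370 × 0.935 = 346
80+: 1160 × 0.928 + 1560 × 0.649 = 1076 + 1012 = 2088
Net migration: 40–59 − 92 → 426; 60–79 − 92 → 254
End of period: [288, 1351, 426, 254, 2088]
[period 2]
Births: 1351 × 0.3 = 405  |  426 × 0.341 = 145 — total 550
20–39: 288 × 0.965 = 278
40–59: 1351 × 0.959 = 1296
60–79: 426 × 0.935 = 398
80+: 254 × 0.928 + 2088 × 0.649 = 236 + 1355 = 1591
Net migration: 40–59 − 92 → 1204; 60–79 − 92 → 306
End of period: [550, 278, 1204, 306, 1591]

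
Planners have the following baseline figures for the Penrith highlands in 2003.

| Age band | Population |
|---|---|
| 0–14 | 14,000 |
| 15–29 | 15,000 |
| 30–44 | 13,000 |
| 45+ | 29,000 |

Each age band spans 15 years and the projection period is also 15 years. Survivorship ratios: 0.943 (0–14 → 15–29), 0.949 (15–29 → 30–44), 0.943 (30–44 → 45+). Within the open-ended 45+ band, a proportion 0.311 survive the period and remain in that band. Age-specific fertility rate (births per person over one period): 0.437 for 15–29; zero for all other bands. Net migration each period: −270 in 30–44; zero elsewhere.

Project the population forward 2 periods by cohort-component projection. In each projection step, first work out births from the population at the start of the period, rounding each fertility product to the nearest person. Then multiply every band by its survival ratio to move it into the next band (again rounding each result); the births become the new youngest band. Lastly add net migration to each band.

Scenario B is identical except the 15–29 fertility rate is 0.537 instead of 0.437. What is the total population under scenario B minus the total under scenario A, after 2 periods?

2735

[period 1]
Births: 15000 × 0.437 = 6555
15–29: 14000 × 0.943 = 13202
30–44: 15000 × 0.949 = 14235
45+: 13000 × 0.943 + 29000 × 0.311 = 12259 + 9019 = 21278
Net migration: 30–44 − 270 → 13965
Giving 6555 / 13202 / 13965 / 21278.
[period 2]
Births: 13202 × 0.437 = 5769
15–29: 6555 × 0.943 = 6181
30–44: 13202 × 0.949 = 12529
45+: 13965 × 0.943 + 21278 × 0.311 = 13169 + 6617 = 19786
Net migration: 30–44 − 270 → 12259
Giving 5769 / 6181 / 12259 / 19786.
Scenario A total after 2 periods: 43995
Scenario B projection —
[period 1]
Births: 15000 × 0.537 = 8055
15–29: 14000 × 0.943 = 13202
30–44: 15000 × 0.949 = 14235
45+: 13000 × 0.943 + 29000 × 0.311 = 12259 + 9019 = 21278
Net migration: 30–44 − 270 → 13965
Giving 8055 / 13202 / 13965 / 21278.
[period 2]
Births: 13202 × 0.537 = 7089
15–29: 8055 × 0.943 = 7596
30–44: 13202 × 0.949 = 12529
45+: 13965 × 0.943 + 21278 × 0.311 = 13169 + 6617 = 19786
Net migration: 30–44 − 270 → 12259
Giving 7089 / 7596 / 12259 / 19786.
Scenario B total after 2 periods: 46730
Difference B − A = 46730 − 43995 = 2735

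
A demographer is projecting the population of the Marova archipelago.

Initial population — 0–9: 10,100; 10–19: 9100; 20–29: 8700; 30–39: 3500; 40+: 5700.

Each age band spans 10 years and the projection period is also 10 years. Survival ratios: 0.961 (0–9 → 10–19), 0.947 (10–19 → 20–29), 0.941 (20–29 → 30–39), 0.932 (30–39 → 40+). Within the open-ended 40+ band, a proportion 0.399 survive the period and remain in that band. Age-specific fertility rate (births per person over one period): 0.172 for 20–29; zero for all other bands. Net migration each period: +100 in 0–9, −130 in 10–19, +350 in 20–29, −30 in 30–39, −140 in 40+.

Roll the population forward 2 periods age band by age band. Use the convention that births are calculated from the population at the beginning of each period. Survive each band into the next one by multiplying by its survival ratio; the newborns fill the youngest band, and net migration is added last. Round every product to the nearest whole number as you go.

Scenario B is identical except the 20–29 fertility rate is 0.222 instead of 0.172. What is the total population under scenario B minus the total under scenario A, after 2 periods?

867

Numbering the bands 1..5 from youngest to oldest:
After projecting period 1:
Births: 8700 * 0.172 = 1496
Band 2: 10100 * 0.961 = 9706
Band 3: 9100 * 0.947 = 8618
Band 4: 8700 * 0.941 = 8187
Band 5: 3500 * 0.932 + 5700 * 0.399 = 3262 + 2274 = 5536
Net migration: Band 1 + 100 → 1596; Band 2 − 130 → 9576; Band 3 + 350 → 8968; Band 4 − 30 → 8157; Band 5 − 140 → 5396
Population now: 0–9=1596, 10–19=9576, 20–29=8968, 30–39=8157, 40+=5396
After projecting period 2:
Births: 8968 * 0.172 = 1542
Band 2: 1596 * 0.961 = 1534
Band 3: 9576 * 0.947 = 9068
Band 4: 8968 * 0.941 = 8439
Band 5: 8157 * 0.932 + 5396 * 0.399 = 7602 + 2153 = 9755
Net migration: Band 1 + 100 → 1642; Band 2 − 130 → 1404; Band 3 + 350 → 9418; Band 4 − 30 → 8409; Band 5 − 140 → 9615
Population now: 0–9=1642, 10–19=1404, 20–29=9418, 30–39=8409, 40+=9615
Scenario A total after 2 periods: 30488
Scenario B projection —
After projecting period 1:
Births: 8700 * 0.222 = 1931
Band 2: 10100 * 0.961 = 9706
Band 3: 9100 * 0.947 = 8618
Band 4: 8700 * 0.941 = 8187
Band 5: 3500 * 0.932 + 5700 * 0.399 = 3262 + 2274 = 5536
Net migration: Band 1 + 100 → 2031; Band 2 − 130 → 9576; Band 3 + 350 → 8968; Band 4 − 30 → 8157; Band 5 − 140 → 5396
Population now: 0–9=2031, 10–19=9576, 20–29=8968, 30–39=8157, 40+=5396
After projecting period 2:
Births: 8968 * 0.222 = 1991
Band 2: 2031 * 0.961 = 1952
Band 3: 9576 * 0.947 = 9068
Band 4: 8968 * 0.941 = 8439
Band 5: 8157 * 0.932 + 5396 * 0.399 = 7602 + 2153 = 9755
Net migration: Band 1 + 100 → 2091; Band 2 − 130 → 1822; Band 3 + 350 → 9418; Band 4 − 30 → 8409; Band 5 − 140 → 9615
Population now: 0–9=2091, 10–19=1822, 20–29=9418, 30–39=8409, 40+=9615
Scenario B total after 2 periods: 31355
Difference B − A = 31355 − 30488 = 867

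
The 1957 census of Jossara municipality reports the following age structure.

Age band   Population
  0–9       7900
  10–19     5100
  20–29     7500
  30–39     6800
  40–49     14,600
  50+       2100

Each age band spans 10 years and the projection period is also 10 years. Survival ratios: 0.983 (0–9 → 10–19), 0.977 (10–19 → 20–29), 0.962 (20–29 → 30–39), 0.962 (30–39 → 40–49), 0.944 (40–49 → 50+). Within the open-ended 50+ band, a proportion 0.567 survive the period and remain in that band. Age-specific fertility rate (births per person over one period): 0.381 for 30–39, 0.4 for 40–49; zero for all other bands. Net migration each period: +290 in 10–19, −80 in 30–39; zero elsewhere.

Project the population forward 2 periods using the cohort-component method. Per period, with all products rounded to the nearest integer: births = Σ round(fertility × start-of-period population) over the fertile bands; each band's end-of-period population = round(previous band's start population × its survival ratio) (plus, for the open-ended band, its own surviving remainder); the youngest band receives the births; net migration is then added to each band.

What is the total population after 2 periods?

— Period 1 —
Births: 6800 × 0.381 = 2591  |  14600 × 0.4 = 5840 → total 8431
10–19: 7900 × 0.983 = 7766
20–29: 5100 × 0.977 = 4983
30–39: 7500 × 0.962 = 7215
40–49: 6800 × 0.962 = 6542
50+: 14600 × 0.944 + 2100 × 0.567 = 13782 + 1191 = 14973
Net migration: 10–19 + 290 → 8056; 30–39 − 80 → 7135
Giving 8431 / 8056 / 4983 / 7135 / 6542 / 14973.
— Period 2 —
Births: 7135 × 0.381 = 2718  |  6542 × 0.4 = 2617 → total 5335
10–19: 8431 × 0.983 = 8288
20–29: 8056 × 0.977 = 7871
30–39: 4983 × 0.962 = 4794
40–49: 7135 × 0.962 = 6864
50+: 6542 × 0.944 + 14973 × 0.567 = 6176 + 8490 = 14666
Net migration: 10–19 + 290 → 8578; 30–39 − 80 → 4714
Giving 5335 / 8578 / 7871 / 4714 / 6864 / 14666.
Total after period 2: 5335 + 8578 + 7871 + 4714 + 6864 + 14666 = 48028

48028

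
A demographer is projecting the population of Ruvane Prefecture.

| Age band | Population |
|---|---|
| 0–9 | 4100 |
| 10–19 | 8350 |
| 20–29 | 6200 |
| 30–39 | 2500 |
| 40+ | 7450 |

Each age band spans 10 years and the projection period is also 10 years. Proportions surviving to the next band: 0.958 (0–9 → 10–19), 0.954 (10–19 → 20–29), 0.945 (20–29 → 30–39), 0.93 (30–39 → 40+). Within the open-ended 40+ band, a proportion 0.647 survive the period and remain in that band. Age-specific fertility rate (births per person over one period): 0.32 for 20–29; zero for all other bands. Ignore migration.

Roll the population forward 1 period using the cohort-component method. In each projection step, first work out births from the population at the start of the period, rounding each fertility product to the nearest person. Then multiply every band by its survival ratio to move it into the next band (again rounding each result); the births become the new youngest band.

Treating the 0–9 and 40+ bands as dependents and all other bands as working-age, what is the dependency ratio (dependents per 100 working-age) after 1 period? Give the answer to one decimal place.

Numbering the groups 1..5 from youngest to oldest:
Period 1:
Births: 6200 × 0.32 = 1984
Group 2: 4100 × 0.958 = 3928
Group 3: 8350 × 0.954 = 7966
Group 4: 6200 × 0.945 = 5859
Group 5: 2500 × 0.93 + 7450 × 0.647 = 2325 + 4820 = 7145
Giving 1984 / 3928 / 7966 / 5859 / 7145.
Dependents (band 0–9 + band 40+) = 1984 + 7145 = 9129; working-age = 17753; ratio = 9129/17753 × 100 = 51.4

51.4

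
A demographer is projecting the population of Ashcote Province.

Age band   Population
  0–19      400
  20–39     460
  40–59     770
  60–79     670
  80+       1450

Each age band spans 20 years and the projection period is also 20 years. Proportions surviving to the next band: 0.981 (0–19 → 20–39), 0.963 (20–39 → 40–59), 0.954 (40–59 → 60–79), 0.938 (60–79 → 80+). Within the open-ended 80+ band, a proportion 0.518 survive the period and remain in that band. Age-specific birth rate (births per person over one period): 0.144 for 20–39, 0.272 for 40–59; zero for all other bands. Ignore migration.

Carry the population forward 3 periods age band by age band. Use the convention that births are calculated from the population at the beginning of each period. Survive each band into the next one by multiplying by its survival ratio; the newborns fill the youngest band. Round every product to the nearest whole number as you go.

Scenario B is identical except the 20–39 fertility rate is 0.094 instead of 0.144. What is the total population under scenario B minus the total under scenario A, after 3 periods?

Period 1.
Births: 460 × 0.144 = 66 ; 770 × 0.272 = 209 → 275
20–39: 400 × 0.981 = 392
40–59: 460 × 0.963 = 443
60–79: 770 × 0.954 = 735
80+: 670 × 0.938 + 1450 × 0.518 = 628 + 751 = 1379
End of period: [275, 392, 443, 735, 1379]
Period 2.
Births: 392 × 0.144 = 56 ; 443 × 0.272 = 120 → 176
20–39: 275 × 0.981 = 270
40–59: 392 × 0.963 = 377
60–79: 443 × 0.954 = 423
80+: 735 × 0.938 + 1379 × 0.518 = 689 + 714 = 1403
End of period: [176, 270, 377, 423, 1403]
Period 3.
Births: 270 × 0.144 = 39 ; 377 × 0.272 = 103 → 142
20–39: 176 × 0.981 = 173
40–59: 270 × 0.963 = 260
60–79: 377 × 0.954 = 360
80+: 423 × 0.938 + 1403 × 0.518 = 397 + 727 = 1124
End of period: [142, 173, 260, 360, 1124]
Scenario A total after 3 periods: 2059
Scenario B projection —
Period 1.
Births: 460 × 0.094 = 43 ; 770 × 0.272 = 209 → 252
20–39: 400 × 0.981 = 392
40–59: 460 × 0.963 = 443
60–79: 770 × 0.954 = 735
80+: 670 × 0.938 + 1450 × 0.518 = 628 + 751 = 1379
End of period: [252, 392, 443, 735, 1379]
Period 2.
Births: 392 × 0.094 = 37 ; 443 × 0.272 = 120 → 157
20–39: 252 × 0.981 = 247
40–59: 392 × 0.963 = 377
60–79: 443 × 0.954 = 423
80+: 735 × 0.938 + 1379 × 0.518 = 689 + 714 = 1403
End of period: [157, 247, 377, 423, 1403]
Period 3.
Births: 247 × 0.094 = 23 ; 377 × 0.272 = 103 → 126
20–39: 157 × 0.981 = 154
40–59: 247 × 0.963 = 238
60–79: 377 × 0.954 = 360
80+: 423 × 0.938 + 1403 × 0.518 = 397 + 727 = 1124
End of period: [126, 154, 238, 360, 1124]
Scenario B total after 3 periods: 2002
Difference B − A = 2002 − 2059 = -57

-57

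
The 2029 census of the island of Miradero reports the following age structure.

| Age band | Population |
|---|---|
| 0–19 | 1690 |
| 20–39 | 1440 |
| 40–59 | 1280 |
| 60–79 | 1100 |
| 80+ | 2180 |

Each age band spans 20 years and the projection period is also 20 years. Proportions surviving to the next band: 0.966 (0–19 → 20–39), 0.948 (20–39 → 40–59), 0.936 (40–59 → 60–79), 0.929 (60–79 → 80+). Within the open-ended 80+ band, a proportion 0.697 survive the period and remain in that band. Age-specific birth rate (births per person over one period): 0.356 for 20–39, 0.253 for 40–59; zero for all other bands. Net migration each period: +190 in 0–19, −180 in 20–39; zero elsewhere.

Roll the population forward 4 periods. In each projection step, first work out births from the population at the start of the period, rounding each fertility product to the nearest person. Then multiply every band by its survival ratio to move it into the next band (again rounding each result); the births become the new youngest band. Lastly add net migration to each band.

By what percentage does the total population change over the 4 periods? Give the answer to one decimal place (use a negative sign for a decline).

-18.8

Let band 1 be 0–19 through band 5 = 80+.
[period 1]
Births: 1440 × 0.356 = 513 ; 1280 × 0.253 = 324 → 837
Band 2: 1690 × 0.966 = 1633
Band 3: 1440 × 0.948 = 1365
Band 4: 1280 × 0.936 = 1198
Band 5: 1100 × 0.929 + 2180 × 0.697 = 1022 + 1519 = 2541
Net migration: Band 1 + 190 → 1027; Band 2 − 180 → 1453
Giving 1027 / 1453 / 1365 / 1198 / 2541.
[period 2]
Births: 1453 × 0.356 = 517 ; 1365 × 0.253 = 345 → 862
Band 2: 1027 × 0.966 = 992
Band 3: 1453 × 0.948 = 1377
Band 4: 1365 × 0.936 = 1278
Band 5: 1198 × 0.929 + 2541 × 0.697 = 1113 + 1771 = 2884
Net migration: Band 1 + 190 → 1052; Band 2 − 180 → 812
Giving 1052 / 812 / 1377 / 1278 / 2884.
[period 3]
Births: 812 × 0.356 = 289 ; 1377 × 0.253 = 348 → 637
Band 2: 1052 × 0.966 = 1016
Band 3: 812 × 0.948 = 770
Band 4: 1377 × 0.936 = 1289
Band 5: 1278 × 0.929 + 2884 × 0.697 = 1187 + 2010 = 3197
Net migration: Band 1 + 190 → 827; Band 2 − 180 → 836
Giving 827 / 836 / 770 / 1289 / 3197.
[period 4]
Births: 836 × 0.356 = 298 ; 770 × 0.253 = 195 → 493
Band 2: 827 × 0.966 = 799
Band 3: 836 × 0.948 = 793
Band 4: 770 × 0.936 = 721
Band 5: 1289 × 0.929 + 3197 × 0.697 = 1197 + 2228 = 3425
Net migration: Band 1 + 190 → 683; Band 2 − 180 → 619
Giving 683 / 619 / 793 / 721 / 3425.
Total: 7690 → 6241; change = -1449; percentage change = -18.8%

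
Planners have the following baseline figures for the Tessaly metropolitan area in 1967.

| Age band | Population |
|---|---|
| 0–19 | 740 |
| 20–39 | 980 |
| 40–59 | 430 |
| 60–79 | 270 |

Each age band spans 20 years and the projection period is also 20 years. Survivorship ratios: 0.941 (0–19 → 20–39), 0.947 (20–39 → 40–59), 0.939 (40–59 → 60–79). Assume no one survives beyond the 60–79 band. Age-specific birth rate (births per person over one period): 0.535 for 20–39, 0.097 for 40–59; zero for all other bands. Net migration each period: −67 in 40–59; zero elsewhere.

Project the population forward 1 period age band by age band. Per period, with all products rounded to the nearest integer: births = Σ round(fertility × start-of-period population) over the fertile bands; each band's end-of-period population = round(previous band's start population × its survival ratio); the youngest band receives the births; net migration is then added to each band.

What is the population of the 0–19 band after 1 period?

Call the bands 1 to 4, youngest first.
— Period 1 —
Births: 980 * 0.535 = 524 ; 430 * 0.097 = 42 ⇒ total 566
Band 2: 740 * 0.941 = 696
Band 3: 980 * 0.947 = 928
Band 4: 430 * 0.939 = 404
Net migration: Band 3 − 67 → 861
→ [566, 696, 861, 404]

566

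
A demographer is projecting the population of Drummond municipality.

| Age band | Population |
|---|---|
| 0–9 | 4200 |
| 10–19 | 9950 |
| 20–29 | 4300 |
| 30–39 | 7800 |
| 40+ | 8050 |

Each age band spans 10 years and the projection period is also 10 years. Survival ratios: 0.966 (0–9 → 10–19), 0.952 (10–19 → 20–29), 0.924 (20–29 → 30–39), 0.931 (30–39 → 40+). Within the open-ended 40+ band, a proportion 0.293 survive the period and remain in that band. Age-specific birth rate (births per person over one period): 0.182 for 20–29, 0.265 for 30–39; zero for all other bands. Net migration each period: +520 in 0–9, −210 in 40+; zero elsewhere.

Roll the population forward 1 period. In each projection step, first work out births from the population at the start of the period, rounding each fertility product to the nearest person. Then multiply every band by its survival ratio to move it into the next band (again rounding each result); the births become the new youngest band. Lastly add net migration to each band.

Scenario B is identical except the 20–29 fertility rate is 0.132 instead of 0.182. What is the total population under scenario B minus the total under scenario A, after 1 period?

-215

Period 1.
Births: 4300 × 0.182 = 783, 7800 × 0.265 = 2067 ⇒ total 2850
10–19: 4200 × 0.966 = 4057
20–29: 9950 × 0.952 = 9472
30–39: 4300 × 0.924 = 3973
40+: 7800 × 0.931 + 8050 × 0.293 = 7262 + 2359 = 9621
Net migration: 0–9 + 520 → 3370; 40+ − 210 → 9411
Giving 3370 / 4057 / 9472 / 3973 / 9411.
Scenario A total after 1 period: 30283
Scenario B projection —
Period 1.
Births: 4300 × 0.132 = 568, 7800 × 0.265 = 2067 ⇒ total 2635
10–19: 4200 × 0.966 = 4057
20–29: 9950 × 0.952 = 9472
30–39: 4300 × 0.924 = 3973
40+: 7800 × 0.931 + 8050 × 0.293 = 7262 + 2359 = 9621
Net migration: 0–9 + 520 → 3155; 40+ − 210 → 9411
Giving 3155 / 4057 / 9472 / 3973 / 9411.
Scenario B total after 1 period: 30068
Difference B − A = 30068 − 30283 = -215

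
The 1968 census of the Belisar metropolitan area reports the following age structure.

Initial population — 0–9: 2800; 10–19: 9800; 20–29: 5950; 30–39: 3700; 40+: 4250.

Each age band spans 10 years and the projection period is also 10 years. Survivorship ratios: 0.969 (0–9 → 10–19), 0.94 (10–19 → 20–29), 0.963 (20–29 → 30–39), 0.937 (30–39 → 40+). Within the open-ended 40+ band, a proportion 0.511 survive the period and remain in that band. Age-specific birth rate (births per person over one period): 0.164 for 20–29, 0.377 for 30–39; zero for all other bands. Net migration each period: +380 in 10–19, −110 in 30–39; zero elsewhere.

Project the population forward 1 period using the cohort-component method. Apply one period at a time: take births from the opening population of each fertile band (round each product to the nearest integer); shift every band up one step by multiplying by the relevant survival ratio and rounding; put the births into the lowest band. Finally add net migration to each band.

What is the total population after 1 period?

25935

Numbering the groups 1..5 from youngest to oldest:
After projecting period 1:
Births: 5950 * 0.164 = 976  |  3700 * 0.377 = 1395 ⇒ total 2371
Group 2: 2800 * 0.969 = 2713
Group 3: 9800 * 0.94 = 9212
Group 4: 5950 * 0.963 = 5730
Group 5: 3700 * 0.937 + 4250 * 0.511 = 3467 + 2172 = 5639
Net migration: Group 2 + 380 → 3093; Group 4 − 110 → 5620
Giving 2371 / 3093 / 9212 / 5620 / 5639.
Total after period 1: 2371 + 3093 + 9212 + 5620 + 5639 = 25935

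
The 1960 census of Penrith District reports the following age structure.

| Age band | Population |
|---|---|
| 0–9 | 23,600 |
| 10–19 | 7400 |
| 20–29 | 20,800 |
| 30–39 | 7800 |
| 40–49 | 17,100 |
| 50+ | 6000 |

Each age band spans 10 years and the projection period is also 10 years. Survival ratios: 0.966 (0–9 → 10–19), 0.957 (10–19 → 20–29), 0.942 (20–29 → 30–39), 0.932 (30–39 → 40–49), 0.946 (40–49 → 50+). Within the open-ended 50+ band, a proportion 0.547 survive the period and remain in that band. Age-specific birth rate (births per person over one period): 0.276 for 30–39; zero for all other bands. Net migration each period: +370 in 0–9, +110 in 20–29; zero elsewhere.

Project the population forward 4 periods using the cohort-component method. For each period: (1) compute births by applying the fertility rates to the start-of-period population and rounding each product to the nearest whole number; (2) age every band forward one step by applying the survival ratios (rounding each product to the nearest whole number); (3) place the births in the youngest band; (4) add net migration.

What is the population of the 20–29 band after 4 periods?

5452

After projecting period 1:
Births: 7800 * 0.276 = 2153
10–19: 23600 * 0.966 = 22798
20–29: 7400 * 0.957 = 7082
30–39: 20800 * 0.942 = 19594
40–49: 7800 * 0.932 = 7270
50+: 17100 * 0.946 + 6000 * 0.547 = 16177 + 3282 = 19459
Net migration: 0–9 + 370 → 2523; 20–29 + 110 → 7192
Population now: 0–9=2523, 10–19=22798, 20–29=7192, 30–39=19594, 40–49=7270, 50+=19459
After projecting period 2:
Births: 19594 * 0.276 = 5408
10–19: 2523 * 0.966 = 2437
20–29: 22798 * 0.957 = 21818
30–39: 7192 * 0.942 = 6775
40–49: 19594 * 0.932 = 18262
50+: 7270 * 0.946 + 19459 * 0.547 = 6877 + 10644 = 17521
Net migration: 0–9 + 370 → 5778; 20–29 + 110 → 21928
Population now: 0–9=5778, 10–19=2437, 20–29=21928, 30–39=6775, 40–49=18262, 50+=17521
After projecting period 3:
Births: 6775 * 0.276 = 1870
10–19: 5778 * 0.966 = 5582
20–29: 2437 * 0.957 = 2332
30–39: 21928 * 0.942 = 20656
40–49: 6775 * 0.932 = 6314
50+: 18262 * 0.946 + 17521 * 0.547 = 17276 + 9584 = 26860
Net migration: 0–9 + 370 → 2240; 20–29 + 110 → 2442
Population now: 0–9=2240, 10–19=5582, 20–29=2442, 30–39=20656, 40–49=6314, 50+=26860
After projecting period 4:
Births: 20656 * 0.276 = 5701
10–19: 2240 * 0.966 = 2164
20–29: 5582 * 0.957 = 5342
30–39: 2442 * 0.942 = 2300
40–49: 20656 * 0.932 = 19251
50+: 6314 * 0.946 + 26860 * 0.547 = 5973 + 14692 = 20665
Net migration: 0–9 + 370 → 6071; 20–29 + 110 → 5452
Population now: 0–9=6071, 10–19=2164, 20–29=5452, 30–39=2300, 40–49=19251, 50+=20665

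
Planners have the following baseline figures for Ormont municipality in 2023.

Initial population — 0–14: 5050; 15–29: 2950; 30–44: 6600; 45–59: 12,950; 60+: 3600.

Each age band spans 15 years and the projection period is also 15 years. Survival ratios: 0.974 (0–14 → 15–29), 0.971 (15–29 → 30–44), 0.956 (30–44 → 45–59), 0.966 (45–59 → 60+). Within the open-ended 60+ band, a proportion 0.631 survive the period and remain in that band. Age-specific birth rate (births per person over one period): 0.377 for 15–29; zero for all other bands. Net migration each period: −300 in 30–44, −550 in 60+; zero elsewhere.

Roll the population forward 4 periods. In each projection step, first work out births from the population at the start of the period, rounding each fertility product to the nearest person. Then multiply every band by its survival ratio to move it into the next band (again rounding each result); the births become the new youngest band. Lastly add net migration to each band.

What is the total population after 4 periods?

13765

Let group 1 be 0–14 through group 5 = 60+.
[period 1]
Births: 2950 * 0.377 = 1112
Group 2: 5050 * 0.974 = 4919
Group 3: 2950 * 0.971 = 2864
Group 4: 6600 * 0.956 = 6310
Group 5: 12950 * 0.966 + 3600 * 0.631 = 12510 + 2272 = 14782
Net migration: Group 3 − 300 → 2564; Group 5 − 550 → 14232
Giving 1112 / 4919 / 2564 / 6310 / 14232.
[period 2]
Births: 4919 * 0.377 = 1854
Group 2: 1112 * 0.974 = 1083
Group 3: 4919 * 0.971 = 4776
Group 4: 2564 * 0.956 = 2451
Group 5: 6310 * 0.966 + 14232 * 0.631 = 6095 + 8980 = 15075
Net migration: Group 3 − 300 → 4476; Group 5 − 550 → 14525
Giving 1854 / 1083 / 4476 / 2451 / 14525.
[period 3]
Births: 1083 * 0.377 = 408
Group 2: 1854 * 0.974 = 1806
Group 3: 1083 * 0.971 = 1052
Group 4: 4476 * 0.956 = 4279
Group 5: 2451 * 0.966 + 14525 * 0.631 = 2368 + 9165 = 11533
Net migration: Group 3 − 300 → 752; Group 5 − 550 → 10983
Giving 408 / 1806 / 752 / 4279 / 10983.
[period 4]
Births: 1806 * 0.377 = 681
Group 2: 408 * 0.974 = 397
Group 3: 1806 * 0.971 = 1754
Group 4: 752 * 0.956 = 719
Group 5: 4279 * 0.966 + 10983 * 0.631 = 4134 + 6930 = 11064
Net migration: Group 3 − 300 → 1454; Group 5 − 550 → 10514
Giving 681 / 397 / 1454 / 719 / 10514.
Total after period 4: 681 + 397 + 1454 + 719 + 10514 = 13765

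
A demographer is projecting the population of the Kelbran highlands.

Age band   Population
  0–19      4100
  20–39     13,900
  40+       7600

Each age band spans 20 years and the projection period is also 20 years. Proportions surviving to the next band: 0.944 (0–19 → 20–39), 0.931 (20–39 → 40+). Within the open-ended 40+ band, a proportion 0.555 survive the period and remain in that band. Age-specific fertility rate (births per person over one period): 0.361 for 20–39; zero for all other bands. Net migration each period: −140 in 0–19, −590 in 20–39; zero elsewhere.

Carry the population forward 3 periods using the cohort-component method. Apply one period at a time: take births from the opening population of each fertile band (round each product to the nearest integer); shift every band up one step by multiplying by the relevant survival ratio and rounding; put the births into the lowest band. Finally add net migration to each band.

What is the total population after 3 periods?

Period 1:
Births: 13900 × 0.361 = 5018
20–39: 4100 × 0.944 = 3870
40+: 13900 × 0.931 + 7600 × 0.555 = 12941 + 4218 = 17159
Net migration: 0–19 − 140 → 4878; 20–39 − 590 → 3280
→ [4878, 3280, 17159]
Period 2:
Births: 3280 × 0.361 = 1184
20–39: 4878 × 0.944 = 4605
40+: 3280 × 0.931 + 17159 × 0.555 = 3054 + 9523 = 12577
Net migration: 0–19 − 140 → 1044; 20–39 − 590 → 4015
→ [1044, 4015, 12577]
Period 3:
Births: 4015 × 0.361 = 1449
20–39: 1044 × 0.944 = 986
40+: 4015 × 0.931 + 12577 × 0.555 = 3738 + 6980 = 10718
Net migration: 0–19 − 140 → 1309; 20–39 − 590 → 396
→ [1309, 396, 10718]
Total after period 3: 1309 + 396 + 10718 = 12423

12423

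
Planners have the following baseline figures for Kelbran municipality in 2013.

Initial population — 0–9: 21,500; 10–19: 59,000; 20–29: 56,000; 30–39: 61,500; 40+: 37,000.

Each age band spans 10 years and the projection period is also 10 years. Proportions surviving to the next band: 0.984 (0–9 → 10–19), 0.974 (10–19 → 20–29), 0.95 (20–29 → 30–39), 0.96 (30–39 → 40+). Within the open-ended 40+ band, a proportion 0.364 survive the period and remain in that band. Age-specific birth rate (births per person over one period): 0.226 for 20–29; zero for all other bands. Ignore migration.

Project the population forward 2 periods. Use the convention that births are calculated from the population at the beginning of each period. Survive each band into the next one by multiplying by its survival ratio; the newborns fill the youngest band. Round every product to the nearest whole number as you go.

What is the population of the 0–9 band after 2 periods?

12987

After projecting period 1:
Births: 56000 × 0.226 = 12656
10–19: 21500 × 0.984 = 21156
20–29: 59000 × 0.974 = 57466
30–39: 56000 × 0.95 = 53200
40+: 61500 × 0.96 + 37000 × 0.364 = 59040 + 13468 = 72508
Giving 12656 / 21156 / 57466 / 53200 / 72508.
After projecting period 2:
Births: 57466 × 0.226 = 12987
10–19: 12656 × 0.984 = 12454
20–29: 21156 × 0.974 = 20606
30–39: 57466 × 0.95 = 54593
40+: 53200 × 0.96 + 72508 × 0.364 = 51072 + 26393 = 77465
Giving 12987 / 12454 / 20606 / 54593 / 77465.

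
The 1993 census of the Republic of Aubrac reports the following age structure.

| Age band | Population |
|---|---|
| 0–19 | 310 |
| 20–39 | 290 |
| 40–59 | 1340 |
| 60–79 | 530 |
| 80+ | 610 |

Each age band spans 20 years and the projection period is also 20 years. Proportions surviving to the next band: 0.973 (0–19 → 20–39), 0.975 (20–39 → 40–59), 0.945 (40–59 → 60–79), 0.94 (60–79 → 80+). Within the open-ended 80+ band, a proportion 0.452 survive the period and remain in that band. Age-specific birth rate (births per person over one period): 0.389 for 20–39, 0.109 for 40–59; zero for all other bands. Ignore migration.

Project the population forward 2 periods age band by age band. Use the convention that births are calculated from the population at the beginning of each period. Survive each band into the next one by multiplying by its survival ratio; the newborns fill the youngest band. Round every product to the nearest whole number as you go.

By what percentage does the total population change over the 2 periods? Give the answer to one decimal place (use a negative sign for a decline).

After projecting period 1:
Births: 290 × 0.389 = 113 ; 1340 × 0.109 = 146 — total 259
20–39: 310 × 0.973 = 302
40–59: 290 × 0.975 = 283
60–79: 1340 × 0.945 = 1266
80+: 530 × 0.94 + 610 × 0.452 = 498 + 276 = 774
→ [259, 302, 283, 1266, 774]
After projecting period 2:
Births: 302 × 0.389 = 117 ; 283 × 0.109 = 31 — total 148
20–39: 259 × 0.973 = 252
40–59: 302 × 0.975 = 294
60–79: 283 × 0.945 = 267
80+: 1266 × 0.94 + 774 × 0.452 = 1190 + 350 = 1540
→ [148, 252, 294, 267, 1540]
Total: 3080 → 2501; change = -579; percentage change = -18.8%

-18.8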